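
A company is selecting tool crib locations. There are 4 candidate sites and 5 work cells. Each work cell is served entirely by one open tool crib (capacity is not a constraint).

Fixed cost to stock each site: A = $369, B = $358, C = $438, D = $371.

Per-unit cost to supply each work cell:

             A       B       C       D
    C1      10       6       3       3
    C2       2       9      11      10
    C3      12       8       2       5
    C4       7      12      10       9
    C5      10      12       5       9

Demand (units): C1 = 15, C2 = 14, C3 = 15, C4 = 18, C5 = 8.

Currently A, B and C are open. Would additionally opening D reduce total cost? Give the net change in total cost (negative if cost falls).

Current service cost with {A, B, C}: 269.
Adding D: each work cell re-picks its cheapest; new service cost 269, saving 0.
Extra fixed cost: 371. Net change = 371 − 0 = 371.
(Totals: 1434 → 1805.)

No — net change +371 (cost rises by 371).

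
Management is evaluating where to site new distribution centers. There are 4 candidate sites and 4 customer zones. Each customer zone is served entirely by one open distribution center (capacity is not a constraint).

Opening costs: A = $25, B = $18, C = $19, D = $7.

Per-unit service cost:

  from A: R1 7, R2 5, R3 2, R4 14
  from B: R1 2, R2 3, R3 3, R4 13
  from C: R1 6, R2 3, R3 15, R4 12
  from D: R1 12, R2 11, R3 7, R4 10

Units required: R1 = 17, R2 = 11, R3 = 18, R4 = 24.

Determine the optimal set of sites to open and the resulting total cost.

Open B and D; minimum total cost 386.

For any fixed open set, each customer zone goes to its cheapest open site; total = fixed + service.
{B, D}: R1→B 2·17=34, R2→B 3·11=33, R3→B 3·18=54, R4→D 10·24=240. Service 361; fixed 25; total 386.
{A, B, D}: R1→B 2·17=34, R2→B 3·11=33, R3→A 2·18=36, R4→D 10·24=240. Service 343; fixed 50; total 393.
{B, C, D}: service 361 + fixed 44 = 405
{A, B, C, D}: service 343 + fixed 69 = 412
No other subset beats 386.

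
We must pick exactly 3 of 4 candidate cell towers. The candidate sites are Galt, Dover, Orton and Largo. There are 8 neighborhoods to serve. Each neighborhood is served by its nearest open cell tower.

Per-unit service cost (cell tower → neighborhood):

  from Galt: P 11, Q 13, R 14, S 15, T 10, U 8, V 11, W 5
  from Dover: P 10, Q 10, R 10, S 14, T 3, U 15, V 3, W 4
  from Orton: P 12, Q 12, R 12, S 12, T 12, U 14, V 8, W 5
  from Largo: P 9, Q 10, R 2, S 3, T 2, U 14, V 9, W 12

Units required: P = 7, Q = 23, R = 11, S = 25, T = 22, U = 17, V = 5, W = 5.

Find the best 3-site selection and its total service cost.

With exactly 3 open, each neighborhood uses its cheapest among the chosen.
{Galt, Dover, Largo}: P→Largo 9·7=63, Q→Dover 10·23=230, R→Largo 2·11=22, S→Largo 3·25=75, T→Largo 2·22=44, U→Galt 8·17=136, V→Dover 3·5=15, W→Dover 4·5=20. Service cost 605.
{Galt, Orton, Largo}: service cost 635
{Dover, Orton, Largo}: service cost 707
Among all 4 size-3 choices, {Galt, Dover, Largo} is lowest.

Choose Galt, Dover and Largo; total service cost 605.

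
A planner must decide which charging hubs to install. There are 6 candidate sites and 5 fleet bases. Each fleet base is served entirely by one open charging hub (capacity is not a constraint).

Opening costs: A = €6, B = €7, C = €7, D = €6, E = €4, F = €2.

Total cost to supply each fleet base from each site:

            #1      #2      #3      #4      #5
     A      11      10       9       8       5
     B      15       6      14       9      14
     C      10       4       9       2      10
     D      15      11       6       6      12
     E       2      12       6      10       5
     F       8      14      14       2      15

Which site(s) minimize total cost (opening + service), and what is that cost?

For any fixed open set, each fleet base goes to its cheapest open site; total = fixed + service.
{C, E}: #1→E 2, #2→C 4, #3→E 6, #4→C 2, #5→E 5. Service 19; fixed 11; total 30.
{C, E, F}: service 19 + fixed 13 = 32
{E, F}: service 27 + fixed 6 = 33
{A, B, C, D, E, F}: service 19 + fixed 32 = 51
No other subset beats 30.

Open C and E; minimum total cost 30.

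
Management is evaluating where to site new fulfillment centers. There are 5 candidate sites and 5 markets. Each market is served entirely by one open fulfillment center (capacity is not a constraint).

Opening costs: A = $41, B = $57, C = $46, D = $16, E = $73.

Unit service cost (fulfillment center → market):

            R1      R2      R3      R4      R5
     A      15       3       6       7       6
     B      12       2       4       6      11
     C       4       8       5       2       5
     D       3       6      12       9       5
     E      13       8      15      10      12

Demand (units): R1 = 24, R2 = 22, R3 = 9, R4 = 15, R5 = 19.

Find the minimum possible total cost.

For any fixed open set, each market goes to its cheapest open site; total = fixed + service.
{B, C, D}: R1→D 3·24=72, R2→B 2·22=44, R3→B 4·9=36, R4→C 2·15=30, R5→C 5·19=95. Service 277; fixed 119; total 396.
{B, C}: service 301 + fixed 103 = 404
{B, D}: service 337 + fixed 73 = 410
{A, B, C, D, E}: service 277 + fixed 233 = 510
No other subset beats 396.

Minimum total cost: 396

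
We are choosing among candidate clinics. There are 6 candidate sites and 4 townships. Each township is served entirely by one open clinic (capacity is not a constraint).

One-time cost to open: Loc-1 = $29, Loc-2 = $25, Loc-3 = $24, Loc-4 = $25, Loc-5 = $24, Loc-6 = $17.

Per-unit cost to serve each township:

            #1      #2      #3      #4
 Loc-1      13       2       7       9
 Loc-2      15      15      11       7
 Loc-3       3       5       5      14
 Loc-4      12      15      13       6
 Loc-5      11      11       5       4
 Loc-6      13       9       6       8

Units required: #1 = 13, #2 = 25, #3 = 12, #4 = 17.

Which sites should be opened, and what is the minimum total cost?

Open Loc-1, Loc-3 and Loc-5; minimum total cost 294.

For any fixed open set, each township goes to its cheapest open site; total = fixed + service.
{Loc-1, Loc-3, Loc-5}: #1→Loc-3 3·13=39, #2→Loc-1 2·25=50, #3→Loc-3 5·12=60, #4→Loc-5 4·17=68. Service 217; fixed 77; total 294.
{Loc-1, Loc-3, Loc-5, Loc-6}: #1→Loc-3 3·13=39, #2→Loc-1 2·25=50, #3→Loc-3 5·12=60, #4→Loc-5 4·17=68. Service 217; fixed 94; total 311.
{Loc-1, Loc-2, Loc-3, Loc-5}: #1→Loc-3 3·13=39, #2→Loc-1 2·25=50, #3→Loc-3 5·12=60, #4→Loc-5 4·17=68. Service 217; fixed 102; total 319.
{Loc-1, Loc-2, Loc-3, Loc-4, Loc-5, Loc-6}: service 217 + fixed 144 = 361
No other subset beats 294.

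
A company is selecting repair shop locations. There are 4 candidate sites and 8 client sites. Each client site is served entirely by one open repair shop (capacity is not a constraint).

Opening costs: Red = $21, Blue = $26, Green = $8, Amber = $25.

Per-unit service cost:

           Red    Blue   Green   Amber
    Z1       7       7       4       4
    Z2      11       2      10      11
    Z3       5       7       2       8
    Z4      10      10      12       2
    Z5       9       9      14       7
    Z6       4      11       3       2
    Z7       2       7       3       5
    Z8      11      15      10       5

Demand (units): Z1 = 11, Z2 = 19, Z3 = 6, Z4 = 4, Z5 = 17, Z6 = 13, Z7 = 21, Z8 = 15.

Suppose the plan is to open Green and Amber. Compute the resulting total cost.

Total cost: 570

Each client site is assigned to its cheapest site among the open ones.
{Green, Amber}: Z1→Green 4·11=44, Z2→Green 10·19=190, Z3→Green 2·6=12, Z4→Amber 2·4=8, Z5→Amber 7·17=119, Z6→Amber 2·13=26, Z7→Green 3·21=63, Z8→Amber 5·15=75. Service 537; fixed 33; total 570.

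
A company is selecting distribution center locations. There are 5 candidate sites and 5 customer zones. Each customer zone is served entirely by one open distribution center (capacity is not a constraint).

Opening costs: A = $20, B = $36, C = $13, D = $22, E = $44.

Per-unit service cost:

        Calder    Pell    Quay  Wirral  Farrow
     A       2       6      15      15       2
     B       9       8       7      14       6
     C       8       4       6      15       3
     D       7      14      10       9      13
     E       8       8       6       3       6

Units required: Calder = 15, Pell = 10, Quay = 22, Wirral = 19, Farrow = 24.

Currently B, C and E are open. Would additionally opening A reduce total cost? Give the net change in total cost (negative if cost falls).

Yes — net change −94 (cost falls by 94).

Current service cost with {B, C, E}: 421.
Adding A: each customer zone re-picks its cheapest; new service cost 307, saving 114.
Extra fixed cost: 20. Net change = 20 − 114 = -94.
(Totals: 514 → 420.)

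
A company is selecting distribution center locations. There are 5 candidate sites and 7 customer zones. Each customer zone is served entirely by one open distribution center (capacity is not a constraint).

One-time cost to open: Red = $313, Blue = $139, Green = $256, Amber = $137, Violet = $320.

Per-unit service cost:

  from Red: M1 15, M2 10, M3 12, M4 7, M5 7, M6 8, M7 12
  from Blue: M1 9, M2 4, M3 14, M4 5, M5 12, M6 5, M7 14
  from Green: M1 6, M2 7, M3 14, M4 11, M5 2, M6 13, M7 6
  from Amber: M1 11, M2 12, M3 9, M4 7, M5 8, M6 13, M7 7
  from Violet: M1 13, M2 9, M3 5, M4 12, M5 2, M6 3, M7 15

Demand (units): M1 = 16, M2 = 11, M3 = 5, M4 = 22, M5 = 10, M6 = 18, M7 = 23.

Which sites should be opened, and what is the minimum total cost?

For any fixed open set, each customer zone goes to its cheapest open site; total = fixed + service.
{Blue, Amber}: M1→Blue 9·16=144, M2→Blue 4·11=44, M3→Amber 9·5=45, M4→Blue 5·22=110, M5→Amber 8·10=80, M6→Blue 5·18=90, M7→Amber 7·23=161. Service 674; fixed 276; total 950.
{Blue, Green}: M1→Green 6·16=96, M2→Blue 4·11=44, M3→Blue 14·5=70, M4→Blue 5·22=110, M5→Green 2·10=20, M6→Blue 5·18=90, M7→Green 6·23=138. Service 568; fixed 395; total 963.
{Blue}: M1→Blue 9·16=144, M2→Blue 4·11=44, M3→Blue 14·5=70, M4→Blue 5·22=110, M5→Blue 12·10=120, M6→Blue 5·18=90, M7→Blue 14·23=322. Service 900; fixed 139; total 1039.
{Red, Blue, Green, Amber, Violet}: service 487 + fixed 1165 = 1652
No other subset beats 950.

Open Blue and Amber; minimum total cost 950.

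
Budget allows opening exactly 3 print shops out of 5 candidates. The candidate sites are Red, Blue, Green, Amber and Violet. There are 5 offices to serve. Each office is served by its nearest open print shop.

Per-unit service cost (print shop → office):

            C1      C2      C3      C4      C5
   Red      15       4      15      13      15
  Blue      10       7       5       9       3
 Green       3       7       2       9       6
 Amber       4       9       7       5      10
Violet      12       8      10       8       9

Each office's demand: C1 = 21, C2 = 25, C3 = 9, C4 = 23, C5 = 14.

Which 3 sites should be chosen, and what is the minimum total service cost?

Choose Red, Green and Amber; total service cost 380.

With exactly 3 open, each office uses its cheapest among the chosen.
{Red, Green, Amber}: C1→Green 3·21=63, C2→Red 4·25=100, C3→Green 2·9=18, C4→Amber 5·23=115, C5→Green 6·14=84. Service cost 380.
{Red, Blue, Amber}: service cost 386
{Blue, Green, Amber}: service cost 413
Among all 10 size-3 choices, {Red, Green, Amber} is lowest.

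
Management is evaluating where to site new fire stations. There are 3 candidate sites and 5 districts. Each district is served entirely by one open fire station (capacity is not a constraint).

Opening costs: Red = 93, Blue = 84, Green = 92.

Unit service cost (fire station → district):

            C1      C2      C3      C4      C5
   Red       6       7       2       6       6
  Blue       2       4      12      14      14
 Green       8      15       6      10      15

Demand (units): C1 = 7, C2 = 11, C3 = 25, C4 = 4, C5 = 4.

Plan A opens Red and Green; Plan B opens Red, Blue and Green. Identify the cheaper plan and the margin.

Plan A: {Red, Green}: C1→Red 6·7=42, C2→Red 7·11=77, C3→Red 2·25=50, C4→Red 6·4=24, C5→Red 6·4=24. Service 217; fixed 185; total 402.
Plan B: {Red, Blue, Green}: C1→Blue 2·7=14, C2→Blue 4·11=44, C3→Red 2·25=50, C4→Red 6·4=24, C5→Red 6·4=24. Service 156; fixed 269; total 425.
Difference: |402 − 425| = 23.

Plan A is cheaper by 23.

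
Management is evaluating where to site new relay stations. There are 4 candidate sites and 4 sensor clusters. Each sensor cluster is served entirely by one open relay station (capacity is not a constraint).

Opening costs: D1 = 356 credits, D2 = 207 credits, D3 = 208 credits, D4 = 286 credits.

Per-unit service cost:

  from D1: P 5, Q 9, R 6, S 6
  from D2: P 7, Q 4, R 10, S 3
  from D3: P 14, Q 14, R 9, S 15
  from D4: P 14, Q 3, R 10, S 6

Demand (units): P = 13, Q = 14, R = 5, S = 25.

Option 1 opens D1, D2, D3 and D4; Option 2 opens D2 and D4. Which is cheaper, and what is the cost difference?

Option 1: {D1, D2, D3, D4}: P→D1 5·13=65, Q→D4 3·14=42, R→D1 6·5=30, S→D2 3·25=75. Service 212; fixed 1057; total 1269.
Option 2: {D2, D4}: P→D2 7·13=91, Q→D4 3·14=42, R→D2 10·5=50, S→D2 3·25=75. Service 258; fixed 493; total 751.
Difference: |1269 − 751| = 518.

Option 2 is cheaper by 518.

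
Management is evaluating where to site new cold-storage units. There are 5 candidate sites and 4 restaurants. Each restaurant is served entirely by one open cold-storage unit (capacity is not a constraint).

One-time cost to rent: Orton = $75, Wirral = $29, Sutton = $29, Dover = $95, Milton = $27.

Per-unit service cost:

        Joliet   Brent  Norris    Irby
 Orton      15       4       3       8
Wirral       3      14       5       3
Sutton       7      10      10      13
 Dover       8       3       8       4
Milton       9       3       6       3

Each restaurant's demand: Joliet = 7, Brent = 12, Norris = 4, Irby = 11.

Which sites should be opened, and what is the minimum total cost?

Open Wirral and Milton; minimum total cost 166.

For any fixed open set, each restaurant goes to its cheapest open site; total = fixed + service.
{Wirral, Milton}: Joliet→Wirral 3·7=21, Brent→Milton 3·12=36, Norris→Wirral 5·4=20, Irby→Wirral 3·11=33. Service 110; fixed 56; total 166.
{Milton}: service 156 + fixed 27 = 183
{Wirral, Sutton, Milton}: service 110 + fixed 85 = 195
{Orton, Wirral, Sutton, Dover, Milton}: service 102 + fixed 255 = 357
No other subset beats 166.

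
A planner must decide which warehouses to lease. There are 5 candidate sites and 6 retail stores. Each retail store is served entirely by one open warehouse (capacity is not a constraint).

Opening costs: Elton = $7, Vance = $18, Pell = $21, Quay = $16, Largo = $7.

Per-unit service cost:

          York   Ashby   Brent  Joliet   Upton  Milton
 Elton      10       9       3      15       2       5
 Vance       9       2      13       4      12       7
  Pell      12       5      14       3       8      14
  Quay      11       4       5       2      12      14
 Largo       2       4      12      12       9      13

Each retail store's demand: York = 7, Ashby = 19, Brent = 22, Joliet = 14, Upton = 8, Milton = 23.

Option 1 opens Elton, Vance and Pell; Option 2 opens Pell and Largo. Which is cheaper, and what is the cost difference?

Option 1 is cheaper by 401.

Option 1: {Elton, Vance, Pell}: York→Vance 9·7=63, Ashby→Vance 2·19=38, Brent→Elton 3·22=66, Joliet→Pell 3·14=42, Upton→Elton 2·8=16, Milton→Elton 5·23=115. Service 340; fixed 46; total 386.
Option 2: {Pell, Largo}: York→Largo 2·7=14, Ashby→Largo 4·19=76, Brent→Largo 12·22=264, Joliet→Pell 3·14=42, Upton→Pell 8·8=64, Milton→Largo 13·23=299. Service 759; fixed 28; total 787.
Difference: |386 − 787| = 401.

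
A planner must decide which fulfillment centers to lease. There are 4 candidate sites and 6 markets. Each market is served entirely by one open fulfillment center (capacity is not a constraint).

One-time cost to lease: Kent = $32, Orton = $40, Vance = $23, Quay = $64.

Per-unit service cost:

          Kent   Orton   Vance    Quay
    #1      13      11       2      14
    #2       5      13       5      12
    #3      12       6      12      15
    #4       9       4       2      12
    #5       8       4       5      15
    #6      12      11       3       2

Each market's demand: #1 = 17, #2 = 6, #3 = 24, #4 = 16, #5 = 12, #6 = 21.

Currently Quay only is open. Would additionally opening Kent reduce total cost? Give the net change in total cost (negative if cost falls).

Yes — net change −231 (cost falls by 231).

Current service cost with {Quay}: 1084.
Adding Kent: each market re-picks its cheapest; new service cost 821, saving 263.
Extra fixed cost: 32. Net change = 32 − 263 = -231.
(Totals: 1148 → 917.)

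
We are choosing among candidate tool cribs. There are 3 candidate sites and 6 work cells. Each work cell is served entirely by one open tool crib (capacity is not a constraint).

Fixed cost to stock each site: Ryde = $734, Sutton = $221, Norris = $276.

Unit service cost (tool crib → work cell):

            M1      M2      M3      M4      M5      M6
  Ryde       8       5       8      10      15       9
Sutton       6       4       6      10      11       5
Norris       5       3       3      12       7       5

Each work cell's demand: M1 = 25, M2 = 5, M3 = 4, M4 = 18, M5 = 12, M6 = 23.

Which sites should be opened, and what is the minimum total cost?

For any fixed open set, each work cell goes to its cheapest open site; total = fixed + service.
{Sutton}: M1→Sutton 6·25=150, M2→Sutton 4·5=20, M3→Sutton 6·4=24, M4→Sutton 10·18=180, M5→Sutton 11·12=132, M6→Sutton 5·23=115. Service 621; fixed 221; total 842.
{Norris}: service 567 + fixed 276 = 843
{Sutton, Norris}: service 531 + fixed 497 = 1028
{Ryde, Sutton, Norris}: M1→Norris 5·25=125, M2→Norris 3·5=15, M3→Norris 3·4=12, M4→Ryde 10·18=180, M5→Norris 7·12=84, M6→Sutton 5·23=115. Service 531; fixed 1231; total 1762.
No other subset beats 842.

Open Sutton only; minimum total cost 842.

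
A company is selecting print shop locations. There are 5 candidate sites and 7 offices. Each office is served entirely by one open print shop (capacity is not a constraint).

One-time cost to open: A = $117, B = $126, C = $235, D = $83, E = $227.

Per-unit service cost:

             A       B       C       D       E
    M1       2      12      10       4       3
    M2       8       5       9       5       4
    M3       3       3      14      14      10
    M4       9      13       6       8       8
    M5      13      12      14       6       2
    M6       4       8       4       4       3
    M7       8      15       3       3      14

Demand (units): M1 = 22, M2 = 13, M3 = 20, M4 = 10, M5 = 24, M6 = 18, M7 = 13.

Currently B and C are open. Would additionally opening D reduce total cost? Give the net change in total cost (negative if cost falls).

Current service cost with {B, C}: 804.
Adding D: each office re-picks its cheapest; new service cost 528, saving 276.
Extra fixed cost: 83. Net change = 83 − 276 = -193.
(Totals: 1165 → 972.)

Yes — net change −193 (cost falls by 193).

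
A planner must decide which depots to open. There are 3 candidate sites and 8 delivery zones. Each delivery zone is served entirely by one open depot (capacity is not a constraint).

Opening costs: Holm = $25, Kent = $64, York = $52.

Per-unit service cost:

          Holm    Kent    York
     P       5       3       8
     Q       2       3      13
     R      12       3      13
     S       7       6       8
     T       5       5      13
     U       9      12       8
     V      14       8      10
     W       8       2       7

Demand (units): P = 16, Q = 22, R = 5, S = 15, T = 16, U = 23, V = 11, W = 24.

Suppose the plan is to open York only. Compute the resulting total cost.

Total cost: 1321

Each delivery zone is assigned to its cheapest site among the open ones.
{York}: P→York 8·16=128, Q→York 13·22=286, R→York 13·5=65, S→York 8·15=120, T→York 13·16=208, U→York 8·23=184, V→York 10·11=110, W→York 7·24=168. Service 1269; fixed 52; total 1321.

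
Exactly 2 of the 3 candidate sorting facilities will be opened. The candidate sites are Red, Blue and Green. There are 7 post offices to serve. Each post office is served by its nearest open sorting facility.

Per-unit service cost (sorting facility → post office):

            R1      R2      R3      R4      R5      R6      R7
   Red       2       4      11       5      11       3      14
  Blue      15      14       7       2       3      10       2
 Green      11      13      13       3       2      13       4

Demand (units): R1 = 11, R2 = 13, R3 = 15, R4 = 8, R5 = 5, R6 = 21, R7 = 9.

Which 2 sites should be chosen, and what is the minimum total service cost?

With exactly 2 open, each post office uses its cheapest among the chosen.
{Red, Blue}: R1→Red 2·11=22, R2→Red 4·13=52, R3→Blue 7·15=105, R4→Blue 2·8=16, R5→Blue 3·5=15, R6→Red 3·21=63, R7→Blue 2·9=18. Service cost 291.
{Red, Green}: service cost 372
{Blue, Green}: service cost 649
Among all 3 size-2 choices, {Red, Blue} is lowest.

Choose Red and Blue; total service cost 291.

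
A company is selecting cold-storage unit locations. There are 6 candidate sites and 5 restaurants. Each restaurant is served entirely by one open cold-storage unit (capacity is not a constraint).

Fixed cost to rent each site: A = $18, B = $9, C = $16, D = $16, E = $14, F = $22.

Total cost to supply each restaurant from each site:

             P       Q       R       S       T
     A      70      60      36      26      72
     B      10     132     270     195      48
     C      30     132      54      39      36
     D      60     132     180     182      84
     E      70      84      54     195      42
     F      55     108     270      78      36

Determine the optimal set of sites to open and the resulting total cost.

For any fixed open set, each restaurant goes to its cheapest open site; total = fixed + service.
{A, B}: P→B 10, Q→A 60, R→A 36, S→A 26, T→B 48. Service 180; fixed 27; total 207.
{A, B, C}: service 168 + fixed 43 = 211
{A, B, E}: P→B 10, Q→A 60, R→A 36, S→A 26, T→E 42. Service 174; fixed 41; total 215.
{A, B, C, D, E, F}: P→B 10, Q→A 60, R→A 36, S→A 26, T→C 36. Service 168; fixed 95; total 263.
No other subset beats 207.

Open A and B; minimum total cost 207.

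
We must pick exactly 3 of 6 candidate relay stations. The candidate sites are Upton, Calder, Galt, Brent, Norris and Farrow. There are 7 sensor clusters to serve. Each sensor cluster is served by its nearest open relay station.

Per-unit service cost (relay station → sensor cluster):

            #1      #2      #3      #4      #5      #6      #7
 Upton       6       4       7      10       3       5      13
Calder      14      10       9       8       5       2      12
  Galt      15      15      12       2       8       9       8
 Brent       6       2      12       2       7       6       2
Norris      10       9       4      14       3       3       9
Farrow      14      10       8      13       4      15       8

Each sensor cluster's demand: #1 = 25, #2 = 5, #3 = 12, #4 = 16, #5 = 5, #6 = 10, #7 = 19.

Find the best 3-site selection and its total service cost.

With exactly 3 open, each sensor cluster uses its cheapest among the chosen.
{Calder, Brent, Norris}: #1→Brent 6·25=150, #2→Brent 2·5=10, #3→Norris 4·12=48, #4→Brent 2·16=32, #5→Norris 3·5=15, #6→Calder 2·10=20, #7→Brent 2·19=38. Service cost 313.
{Upton, Brent, Norris}: service cost 323
{Galt, Brent, Norris}: service cost 323
Among all 20 size-3 choices, {Calder, Brent, Norris} is lowest.

Choose Calder, Brent and Norris; total service cost 313.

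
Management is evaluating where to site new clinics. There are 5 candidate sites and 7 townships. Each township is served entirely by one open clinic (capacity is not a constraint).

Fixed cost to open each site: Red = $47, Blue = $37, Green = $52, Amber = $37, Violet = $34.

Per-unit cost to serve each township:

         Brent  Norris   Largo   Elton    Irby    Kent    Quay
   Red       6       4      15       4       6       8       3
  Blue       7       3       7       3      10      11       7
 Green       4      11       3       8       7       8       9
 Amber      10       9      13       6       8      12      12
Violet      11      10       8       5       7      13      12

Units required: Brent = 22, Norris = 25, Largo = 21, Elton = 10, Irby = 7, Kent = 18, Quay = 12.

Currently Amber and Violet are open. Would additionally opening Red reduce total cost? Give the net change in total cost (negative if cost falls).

Yes — net change −363 (cost falls by 363).

Current service cost with {Amber, Violet}: 1072.
Adding Red: each township re-picks its cheapest; new service cost 662, saving 410.
Extra fixed cost: 47. Net change = 47 − 410 = -363.
(Totals: 1143 → 780.)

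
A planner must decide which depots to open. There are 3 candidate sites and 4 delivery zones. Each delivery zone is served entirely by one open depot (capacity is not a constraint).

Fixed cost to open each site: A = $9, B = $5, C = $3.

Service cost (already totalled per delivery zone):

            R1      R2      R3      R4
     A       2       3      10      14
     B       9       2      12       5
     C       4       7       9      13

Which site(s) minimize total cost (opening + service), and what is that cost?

For any fixed open set, each delivery zone goes to its cheapest open site; total = fixed + service.
{B, C}: R1→C 4, R2→B 2, R3→C 9, R4→B 5. Service 20; fixed 8; total 28.
{A, B}: service 19 + fixed 14 = 33
{B}: service 28 + fixed 5 = 33
{A, B, C}: service 18 + fixed 17 = 35
No other subset beats 28.

Open B and C; minimum total cost 28.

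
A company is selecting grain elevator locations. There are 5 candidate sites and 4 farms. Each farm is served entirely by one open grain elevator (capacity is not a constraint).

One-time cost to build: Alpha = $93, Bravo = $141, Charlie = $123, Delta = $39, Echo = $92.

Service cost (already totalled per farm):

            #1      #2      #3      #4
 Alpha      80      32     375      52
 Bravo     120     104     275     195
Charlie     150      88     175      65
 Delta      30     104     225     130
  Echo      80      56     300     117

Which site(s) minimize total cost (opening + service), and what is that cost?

Open Alpha and Delta; minimum total cost 471.

For any fixed open set, each farm goes to its cheapest open site; total = fixed + service.
{Alpha, Delta}: #1→Delta 30, #2→Alpha 32, #3→Delta 225, #4→Alpha 52. Service 339; fixed 132; total 471.
{Charlie, Delta}: service 358 + fixed 162 = 520
{Delta}: service 489 + fixed 39 = 528
{Alpha, Bravo, Charlie, Delta, Echo}: service 289 + fixed 488 = 777
No other subset beats 471.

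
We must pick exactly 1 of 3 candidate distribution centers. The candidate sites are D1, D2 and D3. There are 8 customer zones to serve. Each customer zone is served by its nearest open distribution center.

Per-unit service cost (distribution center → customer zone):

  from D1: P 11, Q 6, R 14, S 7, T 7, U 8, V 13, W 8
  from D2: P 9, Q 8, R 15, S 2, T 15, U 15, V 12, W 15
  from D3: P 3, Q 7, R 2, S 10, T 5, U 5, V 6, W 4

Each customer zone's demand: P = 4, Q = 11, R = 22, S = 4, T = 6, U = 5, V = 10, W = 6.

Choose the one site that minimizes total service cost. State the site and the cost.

Choose D3 only; total service cost 312.

With exactly 1 open, each customer zone uses its cheapest among the chosen.
{D3}: P→D3 3·4=12, Q→D3 7·11=77, R→D3 2·22=44, S→D3 10·4=40, T→D3 5·6=30, U→D3 5·5=25, V→D3 6·10=60, W→D3 4·6=24. Service cost 312.
{D1}: service cost 706
{D2}: service cost 837
Among all 3 size-1 choices, {D3} is lowest.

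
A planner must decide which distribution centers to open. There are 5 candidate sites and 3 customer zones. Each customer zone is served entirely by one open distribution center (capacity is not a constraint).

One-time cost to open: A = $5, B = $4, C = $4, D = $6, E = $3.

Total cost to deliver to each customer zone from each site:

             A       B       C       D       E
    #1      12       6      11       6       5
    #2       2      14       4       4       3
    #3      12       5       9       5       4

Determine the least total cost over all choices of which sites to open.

Minimum total cost: 15

For any fixed open set, each customer zone goes to its cheapest open site; total = fixed + service.
{E}: #1→E 5, #2→E 3, #3→E 4. Service 12; fixed 3; total 15.
{A, E}: #1→E 5, #2→A 2, #3→E 4. Service 11; fixed 8; total 19.
{B, E}: service 12 + fixed 7 = 19
{A, B, C, D, E}: #1→E 5, #2→A 2, #3→E 4. Service 11; fixed 22; total 33.
No other subset beats 15.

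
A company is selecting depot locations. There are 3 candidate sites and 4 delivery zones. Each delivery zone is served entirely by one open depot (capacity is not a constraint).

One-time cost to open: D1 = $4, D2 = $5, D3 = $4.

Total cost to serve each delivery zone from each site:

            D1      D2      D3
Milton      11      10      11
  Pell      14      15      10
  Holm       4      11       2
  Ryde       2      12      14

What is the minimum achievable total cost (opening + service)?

Minimum total cost: 33

For any fixed open set, each delivery zone goes to its cheapest open site; total = fixed + service.
{D1, D3}: Milton→D1 11, Pell→D3 10, Holm→D3 2, Ryde→D1 2. Service 25; fixed 8; total 33.
{D1}: service 31 + fixed 4 = 35
{D1, D2, D3}: service 24 + fixed 13 = 37
No other subset beats 33.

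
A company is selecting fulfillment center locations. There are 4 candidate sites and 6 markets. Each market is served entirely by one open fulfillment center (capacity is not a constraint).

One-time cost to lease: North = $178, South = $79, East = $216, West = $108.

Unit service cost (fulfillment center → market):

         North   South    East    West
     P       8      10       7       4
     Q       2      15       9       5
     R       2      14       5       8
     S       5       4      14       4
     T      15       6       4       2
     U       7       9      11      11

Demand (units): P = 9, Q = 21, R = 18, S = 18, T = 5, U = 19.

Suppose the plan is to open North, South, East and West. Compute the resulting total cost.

Each market is assigned to its cheapest site among the open ones.
{North, South, East, West}: P→West 4·9=36, Q→North 2·21=42, R→North 2·18=36, S→South 4·18=72, T→West 2·5=10, U→North 7·19=133. Service 329; fixed 581; total 910.

Total cost: 910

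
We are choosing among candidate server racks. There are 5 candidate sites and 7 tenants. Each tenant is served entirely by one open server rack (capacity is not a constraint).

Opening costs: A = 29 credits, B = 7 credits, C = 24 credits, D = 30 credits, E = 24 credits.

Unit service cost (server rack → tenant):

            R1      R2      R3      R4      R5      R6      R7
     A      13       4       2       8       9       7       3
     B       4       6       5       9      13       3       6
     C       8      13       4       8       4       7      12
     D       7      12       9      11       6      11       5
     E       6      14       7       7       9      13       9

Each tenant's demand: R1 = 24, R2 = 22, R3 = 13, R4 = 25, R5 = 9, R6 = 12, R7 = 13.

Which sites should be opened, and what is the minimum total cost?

Open A, B, C and E; minimum total cost 580.

For any fixed open set, each tenant goes to its cheapest open site; total = fixed + service.
{A, B, C, E}: R1→B 4·24=96, R2→A 4·22=88, R3→A 2·13=26, R4→E 7·25=175, R5→C 4·9=36, R6→B 3·12=36, R7→A 3·13=39. Service 496; fixed 84; total 580.
{A, B, C}: service 521 + fixed 60 = 581
{A, B, E}: service 541 + fixed 60 = 601
{A, B, C, D, E}: service 496 + fixed 114 = 610
No other subset beats 580.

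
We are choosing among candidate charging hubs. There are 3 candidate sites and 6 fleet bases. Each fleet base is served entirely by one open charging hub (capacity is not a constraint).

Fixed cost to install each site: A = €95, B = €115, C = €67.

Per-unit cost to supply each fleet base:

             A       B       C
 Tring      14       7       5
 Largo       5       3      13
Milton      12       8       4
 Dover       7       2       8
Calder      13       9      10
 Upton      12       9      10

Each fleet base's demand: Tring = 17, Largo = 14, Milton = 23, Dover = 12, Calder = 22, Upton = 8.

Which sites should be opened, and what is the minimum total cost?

Open B and C; minimum total cost 695.

For any fixed open set, each fleet base goes to its cheapest open site; total = fixed + service.
{B, C}: Tring→C 5·17=85, Largo→B 3·14=42, Milton→C 4·23=92, Dover→B 2·12=24, Calder→B 9·22=198, Upton→B 9·8=72. Service 513; fixed 182; total 695.
{B}: service 639 + fixed 115 = 754
{A, B, C}: service 513 + fixed 277 = 790
{C}: Tring→C 5·17=85, Largo→C 13·14=182, Milton→C 4·23=92, Dover→C 8·12=96, Calder→C 10·22=220, Upton→C 10·8=80. Service 755; fixed 67; total 822.
No other subset beats 695.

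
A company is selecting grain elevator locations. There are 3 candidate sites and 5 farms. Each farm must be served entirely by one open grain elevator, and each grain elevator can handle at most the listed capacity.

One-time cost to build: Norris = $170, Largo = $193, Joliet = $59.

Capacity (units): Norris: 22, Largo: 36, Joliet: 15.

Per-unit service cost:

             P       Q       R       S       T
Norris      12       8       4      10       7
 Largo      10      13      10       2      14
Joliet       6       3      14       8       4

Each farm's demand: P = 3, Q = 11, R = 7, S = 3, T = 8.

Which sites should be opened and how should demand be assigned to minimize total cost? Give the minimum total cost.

Minimum total cost: 394

Open {Norris, Joliet}: P→Joliet 6·3=18, Q→Joliet 3·11=33, R→Norris 4·7=28, S→Norris 10·3=30, T→Norris 7·8=56.
Loads: Norris carries 18/22, Joliet carries 14/15. Service 165; fixed 229; total 394.
Next best feasible plan costs 406.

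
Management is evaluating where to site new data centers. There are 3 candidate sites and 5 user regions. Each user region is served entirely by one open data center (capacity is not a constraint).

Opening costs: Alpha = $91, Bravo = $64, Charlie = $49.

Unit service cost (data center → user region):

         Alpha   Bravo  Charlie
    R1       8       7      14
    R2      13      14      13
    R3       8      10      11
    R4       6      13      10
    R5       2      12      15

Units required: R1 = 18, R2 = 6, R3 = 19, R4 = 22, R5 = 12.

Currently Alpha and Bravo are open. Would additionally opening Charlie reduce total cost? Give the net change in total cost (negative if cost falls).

Current service cost with {Alpha, Bravo}: 512.
Adding Charlie: each user region re-picks its cheapest; new service cost 512, saving 0.
Extra fixed cost: 49. Net change = 49 − 0 = 49.
(Totals: 667 → 716.)

No — net change +49 (cost rises by 49).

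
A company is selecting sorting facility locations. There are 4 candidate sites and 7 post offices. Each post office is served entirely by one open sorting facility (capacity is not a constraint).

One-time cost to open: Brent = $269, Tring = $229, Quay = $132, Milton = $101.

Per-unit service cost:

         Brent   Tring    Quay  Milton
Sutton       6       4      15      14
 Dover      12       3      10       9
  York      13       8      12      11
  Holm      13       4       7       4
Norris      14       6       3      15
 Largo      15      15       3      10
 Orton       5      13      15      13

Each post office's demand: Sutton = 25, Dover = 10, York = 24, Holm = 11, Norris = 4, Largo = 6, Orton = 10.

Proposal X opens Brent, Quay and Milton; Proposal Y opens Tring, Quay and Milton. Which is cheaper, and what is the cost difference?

Proposal X: {Brent, Quay, Milton}: Sutton→Brent 6·25=150, Dover→Milton 9·10=90, York→Milton 11·24=264, Holm→Milton 4·11=44, Norris→Quay 3·4=12, Largo→Quay 3·6=18, Orton→Brent 5·10=50. Service 628; fixed 502; total 1130.
Proposal Y: {Tring, Quay, Milton}: Sutton→Tring 4·25=100, Dover→Tring 3·10=30, York→Tring 8·24=192, Holm→Tring 4·11=44, Norris→Quay 3·4=12, Largo→Quay 3·6=18, Orton→Tring 13·10=130. Service 526; fixed 462; total 988.
Difference: |1130 − 988| = 142.

Proposal Y is cheaper by 142.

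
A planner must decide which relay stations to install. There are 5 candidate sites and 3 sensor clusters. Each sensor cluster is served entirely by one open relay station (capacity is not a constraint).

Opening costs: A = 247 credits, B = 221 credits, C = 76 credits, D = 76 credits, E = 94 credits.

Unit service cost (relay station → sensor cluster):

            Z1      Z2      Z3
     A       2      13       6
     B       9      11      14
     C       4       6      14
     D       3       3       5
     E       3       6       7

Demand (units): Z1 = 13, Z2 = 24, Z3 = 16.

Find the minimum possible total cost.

For any fixed open set, each sensor cluster goes to its cheapest open site; total = fixed + service.
{D}: Z1→D 3·13=39, Z2→D 3·24=72, Z3→D 5·16=80. Service 191; fixed 76; total 267.
{C, D}: service 191 + fixed 152 = 343
{D, E}: Z1→D 3·13=39, Z2→D 3·24=72, Z3→D 5·16=80. Service 191; fixed 170; total 361.
{A, B, C, D, E}: service 178 + fixed 714 = 892
No other subset beats 267.

Minimum total cost: 267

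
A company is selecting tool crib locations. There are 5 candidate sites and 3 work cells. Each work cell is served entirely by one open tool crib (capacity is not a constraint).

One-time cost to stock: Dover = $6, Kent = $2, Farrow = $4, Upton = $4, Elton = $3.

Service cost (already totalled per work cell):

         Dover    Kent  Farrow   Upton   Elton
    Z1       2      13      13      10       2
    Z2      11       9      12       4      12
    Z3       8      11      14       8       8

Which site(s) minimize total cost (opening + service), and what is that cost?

For any fixed open set, each work cell goes to its cheapest open site; total = fixed + service.
{Upton, Elton}: Z1→Elton 2, Z2→Upton 4, Z3→Upton 8. Service 14; fixed 7; total 21.
{Kent, Upton, Elton}: Z1→Elton 2, Z2→Upton 4, Z3→Upton 8. Service 14; fixed 9; total 23.
{Dover, Upton}: service 14 + fixed 10 = 24
{Dover, Kent, Farrow, Upton, Elton}: Z1→Dover 2, Z2→Upton 4, Z3→Dover 8. Service 14; fixed 19; total 33.
No other subset beats 21.

Open Upton and Elton; minimum total cost 21.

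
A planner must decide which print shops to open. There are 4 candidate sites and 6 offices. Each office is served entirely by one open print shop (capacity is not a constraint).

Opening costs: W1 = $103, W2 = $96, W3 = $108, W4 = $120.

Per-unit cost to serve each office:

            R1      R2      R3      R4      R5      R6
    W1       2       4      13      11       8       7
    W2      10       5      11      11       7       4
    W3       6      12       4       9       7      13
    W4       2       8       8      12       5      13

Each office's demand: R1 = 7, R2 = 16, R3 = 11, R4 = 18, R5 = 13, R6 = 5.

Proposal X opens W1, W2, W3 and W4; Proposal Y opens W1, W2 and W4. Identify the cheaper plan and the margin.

Proposal X: {W1, W2, W3, W4}: R1→W1 2·7=14, R2→W1 4·16=64, R3→W3 4·11=44, R4→W3 9·18=162, R5→W4 5·13=65, R6→W2 4·5=20. Service 369; fixed 427; total 796.
Proposal Y: {W1, W2, W4}: R1→W1 2·7=14, R2→W1 4·16=64, R3→W4 8·11=88, R4→W1 11·18=198, R5→W4 5·13=65, R6→W2 4·5=20. Service 449; fixed 319; total 768.
Difference: |796 − 768| = 28.

Proposal Y is cheaper by 28.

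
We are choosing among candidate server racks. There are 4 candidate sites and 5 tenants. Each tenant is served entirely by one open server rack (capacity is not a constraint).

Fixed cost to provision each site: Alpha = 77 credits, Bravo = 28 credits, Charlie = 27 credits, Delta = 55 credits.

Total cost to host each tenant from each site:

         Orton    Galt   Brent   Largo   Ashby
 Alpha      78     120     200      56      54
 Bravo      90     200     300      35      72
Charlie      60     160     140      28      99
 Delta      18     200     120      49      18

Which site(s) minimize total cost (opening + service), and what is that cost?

For any fixed open set, each tenant goes to its cheapest open site; total = fixed + service.
{Charlie, Delta}: Orton→Delta 18, Galt→Charlie 160, Brent→Delta 120, Largo→Charlie 28, Ashby→Delta 18. Service 344; fixed 82; total 426.
{Bravo, Charlie, Delta}: service 344 + fixed 110 = 454
{Alpha, Delta}: service 325 + fixed 132 = 457
{Alpha, Bravo, Charlie, Delta}: service 304 + fixed 187 = 491
(All 15 nonempty subsets were checked; Charlie and Delta is lowest.)

Open Charlie and Delta; minimum total cost 426.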